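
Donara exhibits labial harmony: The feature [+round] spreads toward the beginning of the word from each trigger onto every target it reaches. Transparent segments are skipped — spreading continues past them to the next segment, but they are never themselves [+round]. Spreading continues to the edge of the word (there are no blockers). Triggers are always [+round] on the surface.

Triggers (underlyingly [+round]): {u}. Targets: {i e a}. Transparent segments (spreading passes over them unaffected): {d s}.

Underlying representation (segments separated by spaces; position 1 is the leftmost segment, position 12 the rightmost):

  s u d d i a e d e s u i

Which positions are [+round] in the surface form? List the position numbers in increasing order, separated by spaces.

From /u/ at 2 leftward: 1 /s/ transparent; word edge.
From /u/ at 11 leftward: 10 /s/ transparent; 9 /e/ → [+round]; 8 /d/ transparent; 7 /e/ → [+round]; 6 /a/ → [+round]; 5 /i/ → [+round]; 4 /d/ transparent; 3 /d/ transparent; 2 /u/ is itself a trigger — this domain ends here.
Target with no active source: position 12 stays [-round].

2 5 6 7 9 11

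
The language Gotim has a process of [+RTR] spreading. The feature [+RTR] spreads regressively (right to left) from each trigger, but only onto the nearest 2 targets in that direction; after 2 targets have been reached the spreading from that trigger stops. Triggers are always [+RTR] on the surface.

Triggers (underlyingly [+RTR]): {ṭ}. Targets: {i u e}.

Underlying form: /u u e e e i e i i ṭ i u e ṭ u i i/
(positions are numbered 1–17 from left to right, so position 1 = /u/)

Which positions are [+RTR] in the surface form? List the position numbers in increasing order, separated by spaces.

From /ṭ/ at 10 leftward: 9 /i/ → [+RTR]; 8 /i/ → [+RTR]; bound reached.
From /ṭ/ at 14 leftward: 13 /e/ → [+RTR]; 12 /u/ → [+RTR]; bound reached.
Targets with no active source: positions 1 2 3 4 5 6 7 11 15 16 17 stay [-emphatic].

8 9 10 12 13 14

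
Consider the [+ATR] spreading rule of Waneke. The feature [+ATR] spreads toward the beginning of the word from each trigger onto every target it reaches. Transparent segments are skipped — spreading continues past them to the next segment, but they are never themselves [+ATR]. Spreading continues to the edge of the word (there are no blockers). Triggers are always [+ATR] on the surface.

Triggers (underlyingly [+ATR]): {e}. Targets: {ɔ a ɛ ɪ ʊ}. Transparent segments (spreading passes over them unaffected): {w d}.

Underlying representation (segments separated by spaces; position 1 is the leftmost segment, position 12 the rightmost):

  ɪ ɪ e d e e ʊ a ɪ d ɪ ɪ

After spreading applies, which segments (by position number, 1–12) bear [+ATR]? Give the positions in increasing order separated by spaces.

From /e/ at 3 leftward: 2 /ɪ/ → [+ATR]; 1 /ɪ/ → [+ATR]; word edge.
From /e/ at 5 leftward: 4 /d/ transparent; 3 /e/ is itself a trigger — this domain ends here.
From /e/ at 6 leftward: 5 /e/ is itself a trigger — this domain ends here.
Targets with no active source: positions 7 8 9 11 12 stay [-ATR].

1 2 3 5 6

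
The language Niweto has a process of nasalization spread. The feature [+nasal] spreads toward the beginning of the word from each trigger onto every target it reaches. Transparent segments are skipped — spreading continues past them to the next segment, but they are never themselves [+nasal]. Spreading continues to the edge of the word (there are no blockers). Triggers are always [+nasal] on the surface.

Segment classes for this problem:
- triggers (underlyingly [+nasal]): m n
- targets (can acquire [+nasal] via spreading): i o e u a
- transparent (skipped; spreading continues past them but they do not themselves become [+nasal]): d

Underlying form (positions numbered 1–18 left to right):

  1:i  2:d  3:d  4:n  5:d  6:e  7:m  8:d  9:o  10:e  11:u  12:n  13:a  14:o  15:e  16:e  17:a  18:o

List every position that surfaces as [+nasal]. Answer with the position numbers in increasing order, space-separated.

1 4 6 7 9 10 11 12

From /n/ at 4 leftward: 3 /d/ transparent; 2 /d/ transparent; 1 /i/ → [+nasal]; word edge.
From /m/ at 7 leftward: 6 /e/ → [+nasal]; 5 /d/ transparent; 4 /n/ is itself a trigger — this domain ends here.
From /n/ at 12 leftward: 11 /u/ → [+nasal]; 10 /e/ → [+nasal]; 9 /o/ → [+nasal]; 8 /d/ transparent; 7 /m/ is itself a trigger — this domain ends here.
Targets with no active source: positions 13 14 15 16 17 18 stay [-nasal].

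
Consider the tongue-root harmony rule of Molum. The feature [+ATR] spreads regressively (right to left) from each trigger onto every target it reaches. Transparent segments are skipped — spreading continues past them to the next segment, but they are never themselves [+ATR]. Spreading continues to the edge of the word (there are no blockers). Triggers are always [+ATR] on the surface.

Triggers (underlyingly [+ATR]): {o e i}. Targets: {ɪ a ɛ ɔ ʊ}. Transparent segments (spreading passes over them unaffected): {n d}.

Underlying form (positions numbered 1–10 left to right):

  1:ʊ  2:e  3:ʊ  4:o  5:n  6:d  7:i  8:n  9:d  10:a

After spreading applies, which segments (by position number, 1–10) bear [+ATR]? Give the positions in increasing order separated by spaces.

1 2 3 4 7

From /e/ at 2 leftward: 1 /ʊ/ → [+ATR]; word edge.
From /o/ at 4 leftward: 3 /ʊ/ → [+ATR]; 2 /e/ is itself a trigger — this domain ends here.
From /i/ at 7 leftward: 6 /d/ transparent; 5 /n/ transparent; 4 /o/ is itself a trigger — this domain ends here.
Target with no active source: position 10 stays [-ATR].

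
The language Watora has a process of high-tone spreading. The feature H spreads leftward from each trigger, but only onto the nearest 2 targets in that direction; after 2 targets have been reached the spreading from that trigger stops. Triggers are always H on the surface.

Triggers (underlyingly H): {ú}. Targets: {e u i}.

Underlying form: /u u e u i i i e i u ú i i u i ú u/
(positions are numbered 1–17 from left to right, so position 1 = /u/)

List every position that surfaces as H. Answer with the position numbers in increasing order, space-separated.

From /ú/ at 11 leftward: 10 /u/ → H; 9 /i/ → H; bound reached.
From /ú/ at 16 leftward: 15 /i/ → H; 14 /u/ → H; bound reached.
Targets with no active source: positions 1 2 3 4 5 6 7 8 12 13 17 stay [-high tone].

9 10 11 14 15 16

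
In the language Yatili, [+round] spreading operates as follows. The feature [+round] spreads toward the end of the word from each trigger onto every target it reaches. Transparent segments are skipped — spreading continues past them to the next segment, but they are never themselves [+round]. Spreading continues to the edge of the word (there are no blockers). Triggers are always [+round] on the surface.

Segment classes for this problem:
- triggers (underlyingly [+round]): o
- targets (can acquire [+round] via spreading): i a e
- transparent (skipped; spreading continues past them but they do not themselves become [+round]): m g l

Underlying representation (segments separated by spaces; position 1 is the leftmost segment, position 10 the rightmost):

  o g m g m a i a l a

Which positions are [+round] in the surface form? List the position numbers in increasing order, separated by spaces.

From /o/ at 1 rightward: 2 /g/ transparent; 3 /m/ transparent; 4 /g/ transparent; 5 /m/ transparent; 6 /a/ → [+round]; 7 /i/ → [+round]; 8 /a/ → [+round]; 9 /l/ transparent; 10 /a/ → [+round]; word edge.

1 6 7 8 10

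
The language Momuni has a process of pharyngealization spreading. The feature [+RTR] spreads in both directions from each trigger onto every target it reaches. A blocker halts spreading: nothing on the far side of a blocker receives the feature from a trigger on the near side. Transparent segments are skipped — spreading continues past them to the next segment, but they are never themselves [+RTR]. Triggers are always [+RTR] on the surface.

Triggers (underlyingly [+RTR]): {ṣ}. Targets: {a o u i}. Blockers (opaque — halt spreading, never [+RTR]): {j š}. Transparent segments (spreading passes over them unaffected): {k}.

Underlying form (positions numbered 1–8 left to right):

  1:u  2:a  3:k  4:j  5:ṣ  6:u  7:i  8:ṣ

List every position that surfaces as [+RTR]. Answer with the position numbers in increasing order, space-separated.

5 6 7 8

From /ṣ/ at 5 rightward: 6 /u/ → [+RTR]; 7 /i/ → [+RTR]; 8 /ṣ/ is itself a trigger — this domain ends here.
From /ṣ/ at 5 leftward: 4 /j/ blocks.
From /ṣ/ at 8 rightward: word edge.
From /ṣ/ at 8 leftward: 7 /i/ → [+RTR]; 6 /u/ → [+RTR]; 5 /ṣ/ is itself a trigger — this domain ends here.
Targets with no active source: positions 1 2 stay [-emphatic].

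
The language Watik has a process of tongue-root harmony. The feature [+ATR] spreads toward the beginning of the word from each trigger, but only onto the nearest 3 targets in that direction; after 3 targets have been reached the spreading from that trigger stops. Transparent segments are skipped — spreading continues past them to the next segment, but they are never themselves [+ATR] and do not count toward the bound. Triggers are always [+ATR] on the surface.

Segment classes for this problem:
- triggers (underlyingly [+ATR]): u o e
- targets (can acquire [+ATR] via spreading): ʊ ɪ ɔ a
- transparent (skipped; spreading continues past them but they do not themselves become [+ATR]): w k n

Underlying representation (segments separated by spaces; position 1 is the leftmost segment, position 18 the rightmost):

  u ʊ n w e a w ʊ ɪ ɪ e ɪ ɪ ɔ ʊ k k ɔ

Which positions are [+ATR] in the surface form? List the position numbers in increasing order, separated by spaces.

From /u/ at 1 leftward: word edge.
From /e/ at 5 leftward: 4 /w/ transparent; 3 /n/ transparent; 2 /ʊ/ → [+ATR]; 1 /u/ is itself a trigger — this domain ends here.
From /e/ at 11 leftward: 10 /ɪ/ → [+ATR]; 9 /ɪ/ → [+ATR]; 8 /ʊ/ → [+ATR]; bound reached.
Targets with no active source: positions 6 12 13 14 15 18 stay [-ATR].

1 2 5 8 9 10 11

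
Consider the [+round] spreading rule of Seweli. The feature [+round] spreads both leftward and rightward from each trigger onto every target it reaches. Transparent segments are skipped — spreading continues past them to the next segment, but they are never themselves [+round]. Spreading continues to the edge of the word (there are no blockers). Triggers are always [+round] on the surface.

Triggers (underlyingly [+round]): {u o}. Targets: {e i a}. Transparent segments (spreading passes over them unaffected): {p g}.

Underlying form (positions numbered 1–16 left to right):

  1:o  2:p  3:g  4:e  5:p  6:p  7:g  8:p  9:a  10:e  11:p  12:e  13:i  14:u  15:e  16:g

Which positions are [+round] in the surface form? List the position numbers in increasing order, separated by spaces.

1 4 9 10 12 13 14 15

From /o/ at 1 rightward: 2 /p/ transparent; 3 /g/ transparent; 4 /e/ → [+round]; 5 /p/ transparent; 6 /p/ transparent; 7 /g/ transparent; 8 /p/ transparent; 9 /a/ → [+round]; 10 /e/ → [+round]; 11 /p/ transparent; 12 /e/ → [+round]; 13 /i/ → [+round]; 14 /u/ is itself a trigger — this domain ends here.
From /o/ at 1 leftward: word edge.
From /u/ at 14 rightward: 15 /e/ → [+round]; 16 /g/ transparent; word edge.
From /u/ at 14 leftward: 13 /i/ → [+round]; 12 /e/ → [+round]; 11 /p/ transparent; 10 /e/ → [+round]; 9 /a/ → [+round]; 8 /p/ transparent; 7 /g/ transparent; 6 /p/ transparent; 5 /p/ transparent; 4 /e/ → [+round]; 3 /g/ transparent; 2 /p/ transparent; 1 /o/ is itself a trigger — this domain ends here.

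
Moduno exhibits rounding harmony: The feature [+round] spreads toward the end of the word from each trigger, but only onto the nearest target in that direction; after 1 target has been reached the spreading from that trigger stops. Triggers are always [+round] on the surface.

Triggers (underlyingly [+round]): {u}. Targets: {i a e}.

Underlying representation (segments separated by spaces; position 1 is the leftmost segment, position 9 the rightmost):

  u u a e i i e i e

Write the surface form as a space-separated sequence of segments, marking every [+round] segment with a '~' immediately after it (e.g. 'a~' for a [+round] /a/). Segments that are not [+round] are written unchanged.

u~ u~ a~ e i i e i e

From /u/ at 1 rightward: 2 /u/ is itself a trigger — this domain ends here.
From /u/ at 2 rightward: 3 /a/ → [+round]; bound reached.
Targets with no active source: positions 4 5 6 7 8 9 stay [-round].
[+round] positions on the surface: 1 2 3.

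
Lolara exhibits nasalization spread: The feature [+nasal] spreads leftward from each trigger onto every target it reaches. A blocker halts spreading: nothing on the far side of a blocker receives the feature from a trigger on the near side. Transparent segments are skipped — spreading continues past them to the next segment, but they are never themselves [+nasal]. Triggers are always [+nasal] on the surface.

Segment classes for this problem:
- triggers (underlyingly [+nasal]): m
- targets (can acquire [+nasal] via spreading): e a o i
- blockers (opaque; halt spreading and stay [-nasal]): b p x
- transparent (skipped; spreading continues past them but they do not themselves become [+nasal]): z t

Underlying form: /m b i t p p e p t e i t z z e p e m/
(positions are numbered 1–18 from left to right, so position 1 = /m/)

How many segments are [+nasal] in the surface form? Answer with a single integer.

From /m/ at 1 leftward: word edge.
From /m/ at 18 leftward: 17 /e/ → [+nasal]; 16 /p/ blocks.
Targets with no active source: positions 3 7 10 11 15 stay [-nasal].
[+nasal] positions on the surface: 1 17 18.

3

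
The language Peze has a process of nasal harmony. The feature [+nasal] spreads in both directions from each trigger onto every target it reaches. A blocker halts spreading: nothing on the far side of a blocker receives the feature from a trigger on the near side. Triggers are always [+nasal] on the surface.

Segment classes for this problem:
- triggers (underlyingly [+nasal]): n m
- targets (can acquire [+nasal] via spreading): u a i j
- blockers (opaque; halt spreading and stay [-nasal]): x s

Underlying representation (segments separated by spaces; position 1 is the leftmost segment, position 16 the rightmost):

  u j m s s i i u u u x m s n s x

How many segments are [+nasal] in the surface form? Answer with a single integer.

From /m/ at 3 rightward: 4 /s/ blocks.
From /m/ at 3 leftward: 2 /j/ → [+nasal]; 1 /u/ → [+nasal]; word edge.
From /m/ at 12 rightward: 13 /s/ blocks.
From /m/ at 12 leftward: 11 /x/ blocks.
From /n/ at 14 rightward: 15 /s/ blocks.
From /n/ at 14 leftward: 13 /s/ blocks.
Targets with no active source: positions 6 7 8 9 10 stay [-nasal].
[+nasal] positions on the surface: 1 2 3 12 14.

5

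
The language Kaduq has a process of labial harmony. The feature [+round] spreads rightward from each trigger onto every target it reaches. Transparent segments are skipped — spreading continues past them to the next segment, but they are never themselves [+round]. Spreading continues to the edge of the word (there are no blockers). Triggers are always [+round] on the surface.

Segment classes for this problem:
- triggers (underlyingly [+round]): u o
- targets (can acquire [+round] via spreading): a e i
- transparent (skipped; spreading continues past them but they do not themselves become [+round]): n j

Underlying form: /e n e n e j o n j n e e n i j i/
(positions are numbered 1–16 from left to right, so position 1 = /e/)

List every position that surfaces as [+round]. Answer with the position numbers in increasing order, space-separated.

From /o/ at 7 rightward: 8 /n/ transparent; 9 /j/ transparent; 10 /n/ transparent; 11 /e/ → [+round]; 12 /e/ → [+round]; 13 /n/ transparent; 14 /i/ → [+round]; 15 /j/ transparent; 16 /i/ → [+round]; word edge.
Targets with no active source: positions 1 3 5 stay [-round].

7 11 12 14 16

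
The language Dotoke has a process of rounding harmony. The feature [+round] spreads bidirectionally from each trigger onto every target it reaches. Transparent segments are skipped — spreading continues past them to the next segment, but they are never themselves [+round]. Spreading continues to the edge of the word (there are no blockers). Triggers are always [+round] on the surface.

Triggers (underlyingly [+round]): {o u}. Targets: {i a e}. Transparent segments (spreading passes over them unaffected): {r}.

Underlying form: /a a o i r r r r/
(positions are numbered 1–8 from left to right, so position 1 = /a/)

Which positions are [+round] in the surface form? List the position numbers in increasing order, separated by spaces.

From /o/ at 3 rightward: 4 /i/ → [+round]; 5 /r/ transparent; 6 /r/ transparent; 7 /r/ transparent; 8 /r/ transparent; word edge.
From /o/ at 3 leftward: 2 /a/ → [+round]; 1 /a/ → [+round]; word edge.

1 2 3 4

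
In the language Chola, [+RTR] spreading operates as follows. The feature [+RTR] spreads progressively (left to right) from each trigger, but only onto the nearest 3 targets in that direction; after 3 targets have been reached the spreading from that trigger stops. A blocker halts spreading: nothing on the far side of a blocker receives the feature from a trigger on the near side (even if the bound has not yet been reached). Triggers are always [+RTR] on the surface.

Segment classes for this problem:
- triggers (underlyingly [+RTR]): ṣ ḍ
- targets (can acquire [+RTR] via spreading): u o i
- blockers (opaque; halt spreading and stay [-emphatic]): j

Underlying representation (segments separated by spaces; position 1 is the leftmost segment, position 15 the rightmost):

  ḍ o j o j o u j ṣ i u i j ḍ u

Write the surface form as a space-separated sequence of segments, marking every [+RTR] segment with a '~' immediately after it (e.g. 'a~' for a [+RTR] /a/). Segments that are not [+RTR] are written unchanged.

ḍ~ o~ j o j o u j ṣ~ i~ u~ i~ j ḍ~ u~

From /ḍ/ at 1 rightward: 2 /o/ → [+RTR]; 3 /j/ blocks.
From /ṣ/ at 9 rightward: 10 /i/ → [+RTR]; 11 /u/ → [+RTR]; 12 /i/ → [+RTR]; bound reached.
From /ḍ/ at 14 rightward: 15 /u/ → [+RTR]; word edge.
Targets with no active source: positions 4 6 7 stay [-emphatic].
[+RTR] positions on the surface: 1 2 9 10 11 12 14 15.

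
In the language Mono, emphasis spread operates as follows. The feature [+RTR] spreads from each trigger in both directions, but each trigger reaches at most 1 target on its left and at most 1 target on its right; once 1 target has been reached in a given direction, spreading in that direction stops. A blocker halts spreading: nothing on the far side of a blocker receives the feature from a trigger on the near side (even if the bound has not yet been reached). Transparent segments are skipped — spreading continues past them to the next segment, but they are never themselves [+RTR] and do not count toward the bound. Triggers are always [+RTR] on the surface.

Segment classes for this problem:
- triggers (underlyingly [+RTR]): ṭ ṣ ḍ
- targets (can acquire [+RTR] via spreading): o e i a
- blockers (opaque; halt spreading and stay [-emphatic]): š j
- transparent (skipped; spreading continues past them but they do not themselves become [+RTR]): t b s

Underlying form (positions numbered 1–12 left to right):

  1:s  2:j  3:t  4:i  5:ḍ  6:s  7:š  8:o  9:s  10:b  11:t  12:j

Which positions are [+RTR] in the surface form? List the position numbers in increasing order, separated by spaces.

From /ḍ/ at 5 rightward: 6 /s/ transparent; 7 /š/ blocks.
From /ḍ/ at 5 leftward: 4 /i/ → [+RTR]; bound reached.
Target with no active source: position 8 stays [-emphatic].

4 5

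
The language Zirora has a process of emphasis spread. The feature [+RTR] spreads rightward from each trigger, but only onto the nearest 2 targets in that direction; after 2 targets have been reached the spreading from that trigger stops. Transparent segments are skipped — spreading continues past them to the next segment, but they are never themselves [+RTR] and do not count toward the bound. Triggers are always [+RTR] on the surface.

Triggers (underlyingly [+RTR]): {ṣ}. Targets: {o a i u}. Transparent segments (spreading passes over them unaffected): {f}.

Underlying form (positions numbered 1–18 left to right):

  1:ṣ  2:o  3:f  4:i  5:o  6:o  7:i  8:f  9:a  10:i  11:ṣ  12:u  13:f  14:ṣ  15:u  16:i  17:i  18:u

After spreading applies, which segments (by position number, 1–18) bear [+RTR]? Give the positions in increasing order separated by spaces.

1 2 4 11 12 14 15 16

From /ṣ/ at 1 rightward: 2 /o/ → [+RTR]; 3 /f/ transparent; 4 /i/ → [+RTR]; bound reached.
From /ṣ/ at 11 rightward: 12 /u/ → [+RTR]; 13 /f/ transparent; 14 /ṣ/ is itself a trigger — this domain ends here.
From /ṣ/ at 14 rightward: 15 /u/ → [+RTR]; 16 /i/ → [+RTR]; bound reached.
Targets with no active source: positions 5 6 7 9 10 17 18 stay [-emphatic].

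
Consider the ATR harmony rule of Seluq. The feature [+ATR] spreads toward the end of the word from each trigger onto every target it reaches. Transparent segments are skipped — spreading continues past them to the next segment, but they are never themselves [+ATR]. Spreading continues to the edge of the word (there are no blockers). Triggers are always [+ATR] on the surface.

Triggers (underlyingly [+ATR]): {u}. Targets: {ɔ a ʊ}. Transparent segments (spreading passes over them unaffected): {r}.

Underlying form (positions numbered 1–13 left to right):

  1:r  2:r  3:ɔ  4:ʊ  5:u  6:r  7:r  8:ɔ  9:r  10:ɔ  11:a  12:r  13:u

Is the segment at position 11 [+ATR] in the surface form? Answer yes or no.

From /u/ at 5 rightward: 6 /r/ transparent; 7 /r/ transparent; 8 /ɔ/ → [+ATR]; 9 /r/ transparent; 10 /ɔ/ → [+ATR]; 11 /a/ → [+ATR]; 12 /r/ transparent; 13 /u/ is itself a trigger — this domain ends here.
From /u/ at 13 rightward: word edge.
Targets with no active source: positions 3 4 stay [-ATR].
[+ATR] positions on the surface: 5 8 10 11 13.

yes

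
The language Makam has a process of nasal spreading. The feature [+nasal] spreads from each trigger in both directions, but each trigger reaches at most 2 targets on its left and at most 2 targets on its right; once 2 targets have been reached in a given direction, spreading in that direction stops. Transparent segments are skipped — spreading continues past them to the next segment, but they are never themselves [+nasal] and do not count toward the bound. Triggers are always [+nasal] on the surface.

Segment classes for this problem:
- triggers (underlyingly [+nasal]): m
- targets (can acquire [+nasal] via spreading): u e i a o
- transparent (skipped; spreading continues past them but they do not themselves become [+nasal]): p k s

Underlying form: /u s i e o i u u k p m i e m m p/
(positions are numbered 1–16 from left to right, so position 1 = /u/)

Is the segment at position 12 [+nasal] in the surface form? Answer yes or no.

yes

From /m/ at 11 rightward: 12 /i/ → [+nasal]; 13 /e/ → [+nasal]; bound reached.
From /m/ at 11 leftward: 10 /p/ transparent; 9 /k/ transparent; 8 /u/ → [+nasal]; 7 /u/ → [+nasal]; bound reached.
From /m/ at 14 rightward: 15 /m/ is itself a trigger — this domain ends here.
From /m/ at 14 leftward: 13 /e/ → [+nasal]; 12 /i/ → [+nasal]; bound reached.
From /m/ at 15 rightward: 16 /p/ transparent; word edge.
From /m/ at 15 leftward: 14 /m/ is itself a trigger — this domain ends here.
Targets with no active source: positions 1 3 4 5 6 stay [-nasal].
[+nasal] positions on the surface: 7 8 11 12 13 14 15.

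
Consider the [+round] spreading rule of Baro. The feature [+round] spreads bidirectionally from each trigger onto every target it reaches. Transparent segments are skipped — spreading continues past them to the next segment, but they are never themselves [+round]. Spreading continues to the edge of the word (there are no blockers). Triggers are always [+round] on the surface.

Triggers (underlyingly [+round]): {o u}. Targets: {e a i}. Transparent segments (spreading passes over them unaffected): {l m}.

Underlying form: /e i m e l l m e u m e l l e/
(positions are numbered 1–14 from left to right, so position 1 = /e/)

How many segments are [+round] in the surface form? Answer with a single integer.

From /u/ at 9 rightward: 10 /m/ transparent; 11 /e/ → [+round]; 12 /l/ transparent; 13 /l/ transparent; 14 /e/ → [+round]; word edge.
From /u/ at 9 leftward: 8 /e/ → [+round]; 7 /m/ transparent; 6 /l/ transparent; 5 /l/ transparent; 4 /e/ → [+round]; 3 /m/ transparent; 2 /i/ → [+round]; 1 /e/ → [+round]; word edge.
[+round] positions on the surface: 1 2 4 8 9 11 14.

7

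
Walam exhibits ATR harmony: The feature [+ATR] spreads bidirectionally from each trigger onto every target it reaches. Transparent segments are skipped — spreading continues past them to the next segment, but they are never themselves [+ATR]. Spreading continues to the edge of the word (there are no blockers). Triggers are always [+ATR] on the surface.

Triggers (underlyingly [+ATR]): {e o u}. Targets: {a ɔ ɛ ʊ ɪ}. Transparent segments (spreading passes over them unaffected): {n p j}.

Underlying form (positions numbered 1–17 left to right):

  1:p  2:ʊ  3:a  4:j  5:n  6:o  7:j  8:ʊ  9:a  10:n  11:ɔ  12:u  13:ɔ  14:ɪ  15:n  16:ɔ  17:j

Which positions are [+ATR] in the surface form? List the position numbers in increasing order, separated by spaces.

2 3 6 8 9 11 12 13 14 16

From /o/ at 6 rightward: 7 /j/ transparent; 8 /ʊ/ → [+ATR]; 9 /a/ → [+ATR]; 10 /n/ transparent; 11 /ɔ/ → [+ATR]; 12 /u/ is itself a trigger — this domain ends here.
From /o/ at 6 leftward: 5 /n/ transparent; 4 /j/ transparent; 3 /a/ → [+ATR]; 2 /ʊ/ → [+ATR]; 1 /p/ transparent; word edge.
From /u/ at 12 rightward: 13 /ɔ/ → [+ATR]; 14 /ɪ/ → [+ATR]; 15 /n/ transparent; 16 /ɔ/ → [+ATR]; 17 /j/ transparent; word edge.
From /u/ at 12 leftward: 11 /ɔ/ → [+ATR]; 10 /n/ transparent; 9 /a/ → [+ATR]; 8 /ʊ/ → [+ATR]; 7 /j/ transparent; 6 /o/ is itself a trigger — this domain ends here.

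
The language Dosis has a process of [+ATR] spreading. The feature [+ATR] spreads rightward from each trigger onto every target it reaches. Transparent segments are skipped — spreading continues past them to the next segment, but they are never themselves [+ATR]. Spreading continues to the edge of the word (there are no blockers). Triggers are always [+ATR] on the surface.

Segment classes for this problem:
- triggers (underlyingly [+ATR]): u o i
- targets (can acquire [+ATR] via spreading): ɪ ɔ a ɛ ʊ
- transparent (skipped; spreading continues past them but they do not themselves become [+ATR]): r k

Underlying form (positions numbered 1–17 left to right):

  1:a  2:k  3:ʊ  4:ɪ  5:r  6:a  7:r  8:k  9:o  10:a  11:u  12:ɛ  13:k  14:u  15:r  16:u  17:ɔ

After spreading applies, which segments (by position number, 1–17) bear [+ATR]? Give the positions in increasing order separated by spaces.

From /o/ at 9 rightward: 10 /a/ → [+ATR]; 11 /u/ is itself a trigger — this domain ends here.
From /u/ at 11 rightward: 12 /ɛ/ → [+ATR]; 13 /k/ transparent; 14 /u/ is itself a trigger — this domain ends here.
From /u/ at 14 rightward: 15 /r/ transparent; 16 /u/ is itself a trigger — this domain ends here.
From /u/ at 16 rightward: 17 /ɔ/ → [+ATR]; word edge.
Targets with no active source: positions 1 3 4 6 stay [-ATR].

9 10 11 12 14 16 17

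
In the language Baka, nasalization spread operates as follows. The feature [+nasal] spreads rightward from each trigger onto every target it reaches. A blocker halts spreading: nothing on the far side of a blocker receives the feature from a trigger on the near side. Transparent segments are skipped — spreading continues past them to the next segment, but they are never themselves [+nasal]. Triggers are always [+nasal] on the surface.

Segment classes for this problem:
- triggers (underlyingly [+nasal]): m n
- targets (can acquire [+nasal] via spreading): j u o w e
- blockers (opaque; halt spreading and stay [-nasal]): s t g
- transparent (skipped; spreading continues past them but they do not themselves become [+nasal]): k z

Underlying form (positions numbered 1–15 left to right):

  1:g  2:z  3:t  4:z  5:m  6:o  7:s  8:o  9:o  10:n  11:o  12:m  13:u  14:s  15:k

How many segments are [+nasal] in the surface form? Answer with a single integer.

From /m/ at 5 rightward: 6 /o/ → [+nasal]; 7 /s/ blocks.
From /n/ at 10 rightward: 11 /o/ → [+nasal]; 12 /m/ is itself a trigger — this domain ends here.
From /m/ at 12 rightward: 13 /u/ → [+nasal]; 14 /s/ blocks.
Targets with no active source: positions 8 9 stay [-nasal].
[+nasal] positions on the surface: 5 6 10 11 12 13.

6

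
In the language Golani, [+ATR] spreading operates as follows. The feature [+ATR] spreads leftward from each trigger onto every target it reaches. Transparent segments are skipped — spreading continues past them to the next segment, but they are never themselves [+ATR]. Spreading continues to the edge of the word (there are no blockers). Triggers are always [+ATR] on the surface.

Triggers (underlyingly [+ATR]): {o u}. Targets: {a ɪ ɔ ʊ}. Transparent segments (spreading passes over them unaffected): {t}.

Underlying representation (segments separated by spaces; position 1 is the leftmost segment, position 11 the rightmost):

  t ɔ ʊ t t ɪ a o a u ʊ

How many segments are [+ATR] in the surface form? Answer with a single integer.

7

From /o/ at 8 leftward: 7 /a/ → [+ATR]; 6 /ɪ/ → [+ATR]; 5 /t/ transparent; 4 /t/ transparent; 3 /ʊ/ → [+ATR]; 2 /ɔ/ → [+ATR]; 1 /t/ transparent; word edge.
From /u/ at 10 leftward: 9 /a/ → [+ATR]; 8 /o/ is itself a trigger — this domain ends here.
Target with no active source: position 11 stays [-ATR].
[+ATR] positions on the surface: 2 3 6 7 8 9 10.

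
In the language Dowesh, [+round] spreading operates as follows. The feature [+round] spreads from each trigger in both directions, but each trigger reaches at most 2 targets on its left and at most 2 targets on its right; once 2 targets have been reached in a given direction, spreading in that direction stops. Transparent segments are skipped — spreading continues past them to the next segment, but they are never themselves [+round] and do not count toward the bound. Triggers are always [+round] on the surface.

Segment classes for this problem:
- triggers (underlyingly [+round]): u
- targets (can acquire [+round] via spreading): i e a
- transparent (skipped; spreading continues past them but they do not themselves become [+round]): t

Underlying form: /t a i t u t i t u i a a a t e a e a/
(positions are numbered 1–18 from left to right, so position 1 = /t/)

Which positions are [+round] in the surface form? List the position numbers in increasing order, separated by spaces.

2 3 5 7 9 10 11

From /u/ at 5 rightward: 6 /t/ transparent; 7 /i/ → [+round]; 8 /t/ transparent; 9 /u/ is itself a trigger — this domain ends here.
From /u/ at 5 leftward: 4 /t/ transparent; 3 /i/ → [+round]; 2 /a/ → [+round]; bound reached.
From /u/ at 9 rightward: 10 /i/ → [+round]; 11 /a/ → [+round]; bound reached.
From /u/ at 9 leftward: 8 /t/ transparent; 7 /i/ → [+round]; 6 /t/ transparent; 5 /u/ is itself a trigger — this domain ends here.
Targets with no active source: positions 12 13 15 16 17 18 stay [-round].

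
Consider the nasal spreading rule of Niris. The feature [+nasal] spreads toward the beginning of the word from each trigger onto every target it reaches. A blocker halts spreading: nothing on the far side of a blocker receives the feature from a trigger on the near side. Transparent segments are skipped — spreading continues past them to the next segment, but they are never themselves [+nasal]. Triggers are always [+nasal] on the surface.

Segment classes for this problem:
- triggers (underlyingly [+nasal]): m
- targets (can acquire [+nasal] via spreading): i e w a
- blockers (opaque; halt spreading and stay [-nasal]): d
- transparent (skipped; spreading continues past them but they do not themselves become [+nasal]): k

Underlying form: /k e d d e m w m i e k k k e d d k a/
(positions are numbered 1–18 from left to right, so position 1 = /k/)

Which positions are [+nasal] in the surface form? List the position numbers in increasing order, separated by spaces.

From /m/ at 6 leftward: 5 /e/ → [+nasal]; 4 /d/ blocks.
From /m/ at 8 leftward: 7 /w/ → [+nasal]; 6 /m/ is itself a trigger — this domain ends here.
Targets with no active source: positions 2 9 10 14 18 stay [-nasal].

5 6 7 8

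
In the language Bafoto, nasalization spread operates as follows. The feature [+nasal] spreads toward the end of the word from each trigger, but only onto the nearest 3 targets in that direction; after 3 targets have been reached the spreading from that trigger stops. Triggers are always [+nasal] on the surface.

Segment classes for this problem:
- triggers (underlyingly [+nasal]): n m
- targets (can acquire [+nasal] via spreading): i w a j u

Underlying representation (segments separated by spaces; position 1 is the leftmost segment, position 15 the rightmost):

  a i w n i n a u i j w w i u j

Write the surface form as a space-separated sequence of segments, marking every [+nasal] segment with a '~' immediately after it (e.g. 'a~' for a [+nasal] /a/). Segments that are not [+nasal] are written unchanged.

a i w n~ i~ n~ a~ u~ i~ j w w i u j

From /n/ at 4 rightward: 5 /i/ → [+nasal]; 6 /n/ is itself a trigger — this domain ends here.
From /n/ at 6 rightward: 7 /a/ → [+nasal]; 8 /u/ → [+nasal]; 9 /i/ → [+nasal]; bound reached.
Targets with no active source: positions 1 2 3 10 11 12 13 14 15 stay [-nasal].
[+nasal] positions on the surface: 4 5 6 7 8 9.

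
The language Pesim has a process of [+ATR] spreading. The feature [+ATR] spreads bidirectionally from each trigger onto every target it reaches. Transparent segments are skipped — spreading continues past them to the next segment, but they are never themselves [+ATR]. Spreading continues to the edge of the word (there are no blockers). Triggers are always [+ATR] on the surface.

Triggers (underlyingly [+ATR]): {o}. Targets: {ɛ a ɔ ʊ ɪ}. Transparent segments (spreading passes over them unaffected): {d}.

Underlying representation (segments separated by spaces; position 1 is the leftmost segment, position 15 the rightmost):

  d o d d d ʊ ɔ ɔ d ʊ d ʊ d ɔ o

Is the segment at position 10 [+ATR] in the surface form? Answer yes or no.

From /o/ at 2 rightward: 3 /d/ transparent; 4 /d/ transparent; 5 /d/ transparent; 6 /ʊ/ → [+ATR]; 7 /ɔ/ → [+ATR]; 8 /ɔ/ → [+ATR]; 9 /d/ transparent; 10 /ʊ/ → [+ATR]; 11 /d/ transparent; 12 /ʊ/ → [+ATR]; 13 /d/ transparent; 14 /ɔ/ → [+ATR]; 15 /o/ is itself a trigger — this domain ends here.
From /o/ at 2 leftward: 1 /d/ transparent; word edge.
From /o/ at 15 rightward: word edge.
From /o/ at 15 leftward: 14 /ɔ/ → [+ATR]; 13 /d/ transparent; 12 /ʊ/ → [+ATR]; 11 /d/ transparent; 10 /ʊ/ → [+ATR]; 9 /d/ transparent; 8 /ɔ/ → [+ATR]; 7 /ɔ/ → [+ATR]; 6 /ʊ/ → [+ATR]; 5 /d/ transparent; 4 /d/ transparent; 3 /d/ transparent; 2 /o/ is itself a trigger — this domain ends here.
[+ATR] positions on the surface: 2 6 7 8 10 12 14 15.

yes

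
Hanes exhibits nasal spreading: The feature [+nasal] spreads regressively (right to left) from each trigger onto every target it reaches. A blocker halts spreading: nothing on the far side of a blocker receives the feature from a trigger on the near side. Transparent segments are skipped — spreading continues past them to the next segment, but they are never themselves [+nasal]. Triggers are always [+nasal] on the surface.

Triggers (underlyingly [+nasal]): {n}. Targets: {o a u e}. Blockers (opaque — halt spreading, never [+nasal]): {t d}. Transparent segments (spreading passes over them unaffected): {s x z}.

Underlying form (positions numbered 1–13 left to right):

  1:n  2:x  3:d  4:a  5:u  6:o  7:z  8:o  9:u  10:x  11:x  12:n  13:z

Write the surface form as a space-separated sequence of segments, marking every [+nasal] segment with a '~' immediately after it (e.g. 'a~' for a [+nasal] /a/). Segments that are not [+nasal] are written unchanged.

n~ x d a~ u~ o~ z o~ u~ x x n~ z

From /n/ at 1 leftward: word edge.
From /n/ at 12 leftward: 11 /x/ transparent; 10 /x/ transparent; 9 /u/ → [+nasal]; 8 /o/ → [+nasal]; 7 /z/ transparent; 6 /o/ → [+nasal]; 5 /u/ → [+nasal]; 4 /a/ → [+nasal]; 3 /d/ blocks.
[+nasal] positions on the surface: 1 4 5 6 8 9 12.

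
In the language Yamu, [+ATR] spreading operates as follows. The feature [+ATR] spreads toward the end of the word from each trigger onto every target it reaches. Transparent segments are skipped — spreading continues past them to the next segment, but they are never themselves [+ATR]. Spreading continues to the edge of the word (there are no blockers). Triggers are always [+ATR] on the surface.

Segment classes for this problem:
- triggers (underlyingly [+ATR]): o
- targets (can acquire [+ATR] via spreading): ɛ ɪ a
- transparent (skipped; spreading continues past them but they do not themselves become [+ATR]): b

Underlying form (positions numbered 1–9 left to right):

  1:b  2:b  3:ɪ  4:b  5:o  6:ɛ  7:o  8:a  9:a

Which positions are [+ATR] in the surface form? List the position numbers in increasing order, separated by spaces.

From /o/ at 5 rightward: 6 /ɛ/ → [+ATR]; 7 /o/ is itself a trigger — this domain ends here.
From /o/ at 7 rightward: 8 /a/ → [+ATR]; 9 /a/ → [+ATR]; word edge.
Target with no active source: position 3 stays [-ATR].

5 6 7 8 9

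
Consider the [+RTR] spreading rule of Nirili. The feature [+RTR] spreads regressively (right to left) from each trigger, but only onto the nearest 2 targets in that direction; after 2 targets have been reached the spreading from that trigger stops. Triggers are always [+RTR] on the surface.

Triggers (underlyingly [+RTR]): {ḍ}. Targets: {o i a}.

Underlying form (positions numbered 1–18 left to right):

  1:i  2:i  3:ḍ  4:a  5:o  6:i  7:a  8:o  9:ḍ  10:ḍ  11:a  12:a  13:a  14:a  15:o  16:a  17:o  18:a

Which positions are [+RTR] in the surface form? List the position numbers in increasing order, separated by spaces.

From /ḍ/ at 3 leftward: 2 /i/ → [+RTR]; 1 /i/ → [+RTR]; bound reached.
From /ḍ/ at 9 leftward: 8 /o/ → [+RTR]; 7 /a/ → [+RTR]; bound reached.
From /ḍ/ at 10 leftward: 9 /ḍ/ is itself a trigger — this domain ends here.
Targets with no active source: positions 4 5 6 11 12 13 14 15 16 17 18 stay [-emphatic].

1 2 3 7 8 9 10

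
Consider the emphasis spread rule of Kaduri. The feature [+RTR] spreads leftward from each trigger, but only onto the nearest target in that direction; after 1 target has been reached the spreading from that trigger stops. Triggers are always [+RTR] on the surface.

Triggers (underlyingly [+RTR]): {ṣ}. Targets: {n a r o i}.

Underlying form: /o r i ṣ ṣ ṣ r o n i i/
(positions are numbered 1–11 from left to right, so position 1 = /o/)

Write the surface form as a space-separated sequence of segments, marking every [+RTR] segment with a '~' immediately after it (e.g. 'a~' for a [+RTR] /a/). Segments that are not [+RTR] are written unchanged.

o r i~ ṣ~ ṣ~ ṣ~ r o n i i

From /ṣ/ at 4 leftward: 3 /i/ → [+RTR]; bound reached.
From /ṣ/ at 5 leftward: 4 /ṣ/ is itself a trigger — this domain ends here.
From /ṣ/ at 6 leftward: 5 /ṣ/ is itself a trigger — this domain ends here.
Targets with no active source: positions 1 2 7 8 9 10 11 stay [-emphatic].
[+RTR] positions on the surface: 3 4 5 6.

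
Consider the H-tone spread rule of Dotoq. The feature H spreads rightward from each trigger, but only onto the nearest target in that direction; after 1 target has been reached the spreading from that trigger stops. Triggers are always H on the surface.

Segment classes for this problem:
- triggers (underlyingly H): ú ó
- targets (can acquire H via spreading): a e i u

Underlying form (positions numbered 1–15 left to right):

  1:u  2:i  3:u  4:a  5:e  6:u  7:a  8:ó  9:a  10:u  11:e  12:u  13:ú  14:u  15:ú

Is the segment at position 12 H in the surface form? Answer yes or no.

From /ó/ at 8 rightward: 9 /a/ → H; bound reached.
From /ú/ at 13 rightward: 14 /u/ → H; bound reached.
From /ú/ at 15 rightward: word edge.
Targets with no active source: positions 1 2 3 4 5 6 7 10 11 12 stay [-high tone].
H positions on the surface: 8 9 13 14 15.

no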